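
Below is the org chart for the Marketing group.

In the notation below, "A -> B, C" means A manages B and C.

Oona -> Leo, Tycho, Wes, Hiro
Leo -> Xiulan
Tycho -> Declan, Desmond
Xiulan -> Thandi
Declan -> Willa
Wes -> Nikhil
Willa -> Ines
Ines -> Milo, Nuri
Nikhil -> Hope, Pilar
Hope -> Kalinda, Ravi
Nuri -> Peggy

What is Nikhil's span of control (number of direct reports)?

Nikhil directly manages Hope, Pilar. That is 2 direct reports.

2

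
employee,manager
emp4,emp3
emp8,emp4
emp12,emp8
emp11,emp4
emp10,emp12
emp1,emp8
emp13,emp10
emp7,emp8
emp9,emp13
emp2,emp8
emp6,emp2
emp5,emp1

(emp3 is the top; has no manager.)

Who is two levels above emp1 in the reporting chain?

emp4

emp1 reports to emp8, and emp8 reports to emp4. So emp1's skip-level manager is emp4.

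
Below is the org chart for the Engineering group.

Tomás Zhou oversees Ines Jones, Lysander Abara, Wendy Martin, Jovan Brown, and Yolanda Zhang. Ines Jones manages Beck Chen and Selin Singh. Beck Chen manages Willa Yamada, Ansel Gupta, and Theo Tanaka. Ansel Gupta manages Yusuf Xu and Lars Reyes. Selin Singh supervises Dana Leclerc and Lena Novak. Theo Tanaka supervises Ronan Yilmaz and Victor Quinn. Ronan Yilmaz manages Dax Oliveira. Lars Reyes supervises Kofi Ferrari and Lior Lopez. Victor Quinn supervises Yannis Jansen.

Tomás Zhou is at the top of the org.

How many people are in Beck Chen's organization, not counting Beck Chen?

Beck Chen directly manages Ansel Gupta, Theo Tanaka, Willa Yamada. Under Ansel Gupta: Lars Reyes, Kofi Ferrari, Lior Lopez, Yusuf Xu (4). Under Theo Tanaka: Victor Quinn, Yannis Jansen, Ronan Yilmaz, Dax Oliveira (4). Willa Yamada has no reports. So Beck Chen's organization is 3 direct reports plus everyone under them: 5 + 5 + 1 = 11.

11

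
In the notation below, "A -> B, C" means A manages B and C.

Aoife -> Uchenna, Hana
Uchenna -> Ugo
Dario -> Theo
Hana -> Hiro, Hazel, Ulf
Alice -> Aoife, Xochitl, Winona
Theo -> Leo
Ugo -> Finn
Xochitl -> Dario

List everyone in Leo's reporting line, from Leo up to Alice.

Leo reports to Theo. Theo reports to Dario. Dario reports to Xochitl. Xochitl reports to Alice. Alice is at the top.

Leo -> Theo -> Dario -> Xochitl -> Alice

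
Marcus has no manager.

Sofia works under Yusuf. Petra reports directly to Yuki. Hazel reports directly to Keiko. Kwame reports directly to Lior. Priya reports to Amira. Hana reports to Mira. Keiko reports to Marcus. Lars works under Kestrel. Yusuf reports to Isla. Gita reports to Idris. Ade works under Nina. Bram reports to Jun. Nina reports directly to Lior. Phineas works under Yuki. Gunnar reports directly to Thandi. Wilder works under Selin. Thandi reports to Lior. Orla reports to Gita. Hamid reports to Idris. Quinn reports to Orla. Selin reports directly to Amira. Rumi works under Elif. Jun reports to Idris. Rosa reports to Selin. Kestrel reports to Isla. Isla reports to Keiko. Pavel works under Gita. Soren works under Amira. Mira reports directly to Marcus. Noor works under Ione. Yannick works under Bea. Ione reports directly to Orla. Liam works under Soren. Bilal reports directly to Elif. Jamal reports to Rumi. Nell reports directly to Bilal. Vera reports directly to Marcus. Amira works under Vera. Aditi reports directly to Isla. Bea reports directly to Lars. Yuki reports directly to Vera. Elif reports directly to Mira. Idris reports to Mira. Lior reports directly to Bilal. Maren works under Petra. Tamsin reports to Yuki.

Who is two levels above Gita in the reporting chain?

Mira

Gita reports to Idris, and Idris reports to Mira. So Gita's skip-level manager is Mira.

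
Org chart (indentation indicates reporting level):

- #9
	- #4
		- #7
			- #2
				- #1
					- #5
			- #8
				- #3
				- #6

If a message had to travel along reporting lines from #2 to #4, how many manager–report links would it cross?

#2 is in #4's organization: the chain from #2 up to #4 is #2 → #7 → #4, which is 2 links.

2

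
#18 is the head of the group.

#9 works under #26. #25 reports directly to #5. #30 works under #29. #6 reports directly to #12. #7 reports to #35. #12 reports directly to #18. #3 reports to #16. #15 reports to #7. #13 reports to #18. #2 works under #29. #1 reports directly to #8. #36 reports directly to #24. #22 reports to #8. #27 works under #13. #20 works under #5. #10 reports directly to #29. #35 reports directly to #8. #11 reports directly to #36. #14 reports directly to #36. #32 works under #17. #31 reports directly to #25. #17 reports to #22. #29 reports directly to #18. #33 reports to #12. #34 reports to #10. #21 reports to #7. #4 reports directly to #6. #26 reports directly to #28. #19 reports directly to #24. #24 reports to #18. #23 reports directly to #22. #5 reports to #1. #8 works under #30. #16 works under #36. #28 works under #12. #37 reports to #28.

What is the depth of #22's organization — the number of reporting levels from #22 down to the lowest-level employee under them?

2

The longest chain under #22 runs #22 → #17 → #32, which is 2 levels below #22.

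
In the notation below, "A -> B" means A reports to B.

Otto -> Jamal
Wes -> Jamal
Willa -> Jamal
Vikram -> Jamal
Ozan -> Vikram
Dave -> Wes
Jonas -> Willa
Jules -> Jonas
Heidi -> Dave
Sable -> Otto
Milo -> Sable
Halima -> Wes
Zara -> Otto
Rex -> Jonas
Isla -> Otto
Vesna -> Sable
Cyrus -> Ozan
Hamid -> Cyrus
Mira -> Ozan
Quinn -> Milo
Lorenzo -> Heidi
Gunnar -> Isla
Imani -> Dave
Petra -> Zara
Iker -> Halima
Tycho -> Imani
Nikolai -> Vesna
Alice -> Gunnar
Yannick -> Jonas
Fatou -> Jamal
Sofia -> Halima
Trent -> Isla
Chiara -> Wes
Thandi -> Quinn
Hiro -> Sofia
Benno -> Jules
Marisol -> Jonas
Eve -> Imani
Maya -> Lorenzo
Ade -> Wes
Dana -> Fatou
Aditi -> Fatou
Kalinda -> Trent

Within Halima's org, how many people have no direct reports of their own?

The people in Halima's organization with no one reporting to them are Hiro, Iker. That is 2.

2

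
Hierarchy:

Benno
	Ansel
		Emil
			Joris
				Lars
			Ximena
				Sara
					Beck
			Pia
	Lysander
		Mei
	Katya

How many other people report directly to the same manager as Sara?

0

Sara reports to Ximena, and Ximena has no other direct reports. Sara has 0 peers.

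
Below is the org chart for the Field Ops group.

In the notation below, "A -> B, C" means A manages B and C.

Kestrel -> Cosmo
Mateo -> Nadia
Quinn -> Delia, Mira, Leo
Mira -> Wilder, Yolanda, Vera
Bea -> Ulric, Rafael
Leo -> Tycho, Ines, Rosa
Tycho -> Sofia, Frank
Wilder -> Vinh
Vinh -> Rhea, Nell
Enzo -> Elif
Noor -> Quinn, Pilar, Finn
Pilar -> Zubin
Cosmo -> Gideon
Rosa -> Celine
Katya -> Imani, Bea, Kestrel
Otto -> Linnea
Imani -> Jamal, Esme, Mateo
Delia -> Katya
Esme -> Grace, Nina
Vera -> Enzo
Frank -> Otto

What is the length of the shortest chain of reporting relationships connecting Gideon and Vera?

Gideon is 5 levels below Quinn, and Vera is 2 levels below Quinn (their lowest common manager). The shortest path runs up from Gideon to Quinn and back down to Vera: 5 + 2 = 7 links.

7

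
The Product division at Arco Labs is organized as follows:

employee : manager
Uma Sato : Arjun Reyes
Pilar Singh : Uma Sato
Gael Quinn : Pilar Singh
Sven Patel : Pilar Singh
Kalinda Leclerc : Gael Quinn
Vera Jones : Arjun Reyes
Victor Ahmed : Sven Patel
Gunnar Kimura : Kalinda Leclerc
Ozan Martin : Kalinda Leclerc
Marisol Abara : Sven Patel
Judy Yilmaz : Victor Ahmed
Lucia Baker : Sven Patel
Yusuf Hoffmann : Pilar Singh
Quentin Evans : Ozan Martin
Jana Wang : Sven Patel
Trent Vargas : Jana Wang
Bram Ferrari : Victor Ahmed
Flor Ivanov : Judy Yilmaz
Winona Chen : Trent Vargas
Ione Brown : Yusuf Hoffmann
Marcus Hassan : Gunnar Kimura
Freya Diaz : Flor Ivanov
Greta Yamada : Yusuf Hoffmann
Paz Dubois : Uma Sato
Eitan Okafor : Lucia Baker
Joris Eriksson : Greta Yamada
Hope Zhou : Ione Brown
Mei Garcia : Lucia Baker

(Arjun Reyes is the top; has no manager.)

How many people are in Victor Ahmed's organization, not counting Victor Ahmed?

4

Victor Ahmed directly manages Judy Yilmaz, Bram Ferrari. Under Judy Yilmaz: Flor Ivanov, Freya Diaz (2). Bram Ferrari has no reports. So Victor Ahmed's organization is 2 direct reports plus everyone under them: 3 + 1 = 4.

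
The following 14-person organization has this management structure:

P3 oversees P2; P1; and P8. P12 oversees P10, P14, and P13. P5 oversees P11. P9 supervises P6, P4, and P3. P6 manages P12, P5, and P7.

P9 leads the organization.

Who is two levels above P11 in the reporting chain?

P11 reports to P5, and P5 reports to P6. So P11's skip-level manager is P6.

P6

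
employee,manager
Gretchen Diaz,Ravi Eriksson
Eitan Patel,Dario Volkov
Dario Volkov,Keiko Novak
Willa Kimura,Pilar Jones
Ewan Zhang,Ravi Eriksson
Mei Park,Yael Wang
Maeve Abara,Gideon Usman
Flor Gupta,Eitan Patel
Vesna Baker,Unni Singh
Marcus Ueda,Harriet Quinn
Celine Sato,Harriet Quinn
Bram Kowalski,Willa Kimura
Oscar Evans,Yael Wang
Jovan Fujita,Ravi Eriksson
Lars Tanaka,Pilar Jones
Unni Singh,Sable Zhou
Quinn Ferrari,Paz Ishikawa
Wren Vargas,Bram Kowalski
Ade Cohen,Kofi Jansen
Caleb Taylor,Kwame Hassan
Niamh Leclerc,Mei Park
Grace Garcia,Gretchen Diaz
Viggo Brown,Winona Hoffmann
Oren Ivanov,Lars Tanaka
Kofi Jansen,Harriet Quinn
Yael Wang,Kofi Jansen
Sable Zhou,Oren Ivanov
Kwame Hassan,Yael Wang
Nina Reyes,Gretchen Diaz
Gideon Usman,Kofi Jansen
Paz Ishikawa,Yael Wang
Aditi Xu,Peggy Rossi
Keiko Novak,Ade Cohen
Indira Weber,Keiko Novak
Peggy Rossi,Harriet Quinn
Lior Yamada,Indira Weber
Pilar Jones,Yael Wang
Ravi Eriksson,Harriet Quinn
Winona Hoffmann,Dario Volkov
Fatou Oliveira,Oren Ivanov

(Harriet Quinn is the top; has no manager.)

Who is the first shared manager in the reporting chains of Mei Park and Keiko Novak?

Kofi Jansen

Mei Park's chain of managers is Yael Wang, Kofi Jansen, Harriet Quinn. Keiko Novak's chain of managers is Ade Cohen, Kofi Jansen, Harriet Quinn. The first manager that appears in both chains is Kofi Jansen.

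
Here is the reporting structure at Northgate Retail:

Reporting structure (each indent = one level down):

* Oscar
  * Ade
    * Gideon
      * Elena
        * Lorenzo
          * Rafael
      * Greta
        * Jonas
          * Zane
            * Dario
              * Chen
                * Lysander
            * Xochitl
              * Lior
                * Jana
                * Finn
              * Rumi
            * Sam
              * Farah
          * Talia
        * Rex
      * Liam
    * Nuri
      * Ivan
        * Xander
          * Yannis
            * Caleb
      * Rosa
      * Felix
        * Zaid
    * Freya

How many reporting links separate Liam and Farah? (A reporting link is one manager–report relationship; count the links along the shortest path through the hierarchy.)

6

Liam is 1 level below Gideon, and Farah is 5 levels below Gideon (their lowest common manager). The shortest path runs up from Liam to Gideon and back down to Farah: 1 + 5 = 6 links.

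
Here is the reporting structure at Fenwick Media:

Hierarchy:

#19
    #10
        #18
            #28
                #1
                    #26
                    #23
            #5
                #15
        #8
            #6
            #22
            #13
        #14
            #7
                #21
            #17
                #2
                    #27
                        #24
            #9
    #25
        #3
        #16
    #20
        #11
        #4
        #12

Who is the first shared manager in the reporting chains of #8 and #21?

#10

#8's chain of managers is #10, #19. #21's chain of managers is #7, #14, #10, #19. The first manager that appears in both chains is #10.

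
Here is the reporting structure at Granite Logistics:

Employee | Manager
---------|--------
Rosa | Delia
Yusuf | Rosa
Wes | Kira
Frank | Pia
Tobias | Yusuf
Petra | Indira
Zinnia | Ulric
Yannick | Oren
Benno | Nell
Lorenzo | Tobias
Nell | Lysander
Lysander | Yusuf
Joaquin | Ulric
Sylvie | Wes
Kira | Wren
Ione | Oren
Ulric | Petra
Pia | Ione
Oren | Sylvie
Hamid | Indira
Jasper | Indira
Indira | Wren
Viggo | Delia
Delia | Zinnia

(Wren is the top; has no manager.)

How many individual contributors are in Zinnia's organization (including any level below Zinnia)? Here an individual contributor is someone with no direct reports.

3

The people in Zinnia's organization with no one reporting to them are Viggo, Benno, Lorenzo. That is 3.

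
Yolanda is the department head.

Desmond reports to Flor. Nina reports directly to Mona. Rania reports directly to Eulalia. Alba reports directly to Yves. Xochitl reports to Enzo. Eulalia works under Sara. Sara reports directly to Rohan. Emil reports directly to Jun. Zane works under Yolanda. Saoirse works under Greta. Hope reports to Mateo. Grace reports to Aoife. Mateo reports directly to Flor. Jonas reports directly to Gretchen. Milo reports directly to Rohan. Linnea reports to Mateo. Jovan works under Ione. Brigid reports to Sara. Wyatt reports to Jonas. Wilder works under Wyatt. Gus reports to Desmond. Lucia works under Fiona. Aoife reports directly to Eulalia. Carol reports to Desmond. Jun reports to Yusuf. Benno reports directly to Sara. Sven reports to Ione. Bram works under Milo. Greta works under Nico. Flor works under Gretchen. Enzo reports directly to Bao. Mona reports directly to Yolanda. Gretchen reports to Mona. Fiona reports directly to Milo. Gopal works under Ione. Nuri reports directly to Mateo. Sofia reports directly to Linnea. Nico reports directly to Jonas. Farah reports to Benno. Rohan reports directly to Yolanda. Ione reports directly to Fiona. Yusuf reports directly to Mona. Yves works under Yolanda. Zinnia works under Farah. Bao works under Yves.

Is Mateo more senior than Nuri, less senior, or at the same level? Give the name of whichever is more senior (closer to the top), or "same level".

Mateo

Mateo is 4 levels below Yolanda; Nuri is 5. Mateo is higher.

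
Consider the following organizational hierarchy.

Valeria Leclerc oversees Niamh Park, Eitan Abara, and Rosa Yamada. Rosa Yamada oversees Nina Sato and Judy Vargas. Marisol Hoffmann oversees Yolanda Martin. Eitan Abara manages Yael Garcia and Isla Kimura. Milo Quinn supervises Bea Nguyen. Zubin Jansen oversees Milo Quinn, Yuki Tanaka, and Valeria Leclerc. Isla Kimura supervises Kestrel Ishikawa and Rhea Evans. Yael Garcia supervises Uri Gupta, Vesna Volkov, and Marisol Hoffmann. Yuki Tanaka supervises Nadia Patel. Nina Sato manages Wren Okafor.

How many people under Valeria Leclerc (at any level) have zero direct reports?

The people in Valeria Leclerc's organization with no one reporting to them are Niamh Park, Judy Vargas, Wren Okafor, Rhea Evans, Kestrel Ishikawa, Yolanda Martin, Vesna Volkov, Uri Gupta. That is 8.

8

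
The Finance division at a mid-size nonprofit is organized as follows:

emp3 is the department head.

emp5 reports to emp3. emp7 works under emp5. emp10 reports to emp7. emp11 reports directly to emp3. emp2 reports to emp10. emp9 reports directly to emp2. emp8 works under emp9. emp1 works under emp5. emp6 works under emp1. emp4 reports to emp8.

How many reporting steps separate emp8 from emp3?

Chain from emp8 up to emp3: emp8 → emp9 → emp2 → emp10 → emp7 → emp5 → emp3. That is 6 steps up, so emp8 is 6 levels below emp3.

6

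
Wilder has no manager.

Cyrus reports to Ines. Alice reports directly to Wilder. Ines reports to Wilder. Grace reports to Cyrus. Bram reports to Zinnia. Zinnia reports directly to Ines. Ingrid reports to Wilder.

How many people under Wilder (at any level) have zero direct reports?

4

The people in Wilder's organization with no one reporting to them are Alice, Ingrid, Bram, Grace. That is 4.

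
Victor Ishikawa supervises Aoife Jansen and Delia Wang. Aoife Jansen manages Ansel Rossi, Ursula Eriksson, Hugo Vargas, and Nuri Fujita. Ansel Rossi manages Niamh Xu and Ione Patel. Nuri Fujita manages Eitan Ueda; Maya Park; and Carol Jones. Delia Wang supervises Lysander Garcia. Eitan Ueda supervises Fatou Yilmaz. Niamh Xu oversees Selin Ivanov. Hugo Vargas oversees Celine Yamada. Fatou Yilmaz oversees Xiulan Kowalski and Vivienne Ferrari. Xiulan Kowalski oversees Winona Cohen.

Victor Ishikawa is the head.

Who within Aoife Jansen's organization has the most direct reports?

Aoife Jansen

Direct-report counts within Aoife Jansen's organization: Aoife Jansen has 4; Hugo Vargas has 1; Nuri Fujita has 3; Eitan Ueda has 1; Fatou Yilmaz has 2; Xiulan Kowalski has 1; Ansel Rossi has 2; Niamh Xu has 1. The largest is 4, held by Aoife Jansen.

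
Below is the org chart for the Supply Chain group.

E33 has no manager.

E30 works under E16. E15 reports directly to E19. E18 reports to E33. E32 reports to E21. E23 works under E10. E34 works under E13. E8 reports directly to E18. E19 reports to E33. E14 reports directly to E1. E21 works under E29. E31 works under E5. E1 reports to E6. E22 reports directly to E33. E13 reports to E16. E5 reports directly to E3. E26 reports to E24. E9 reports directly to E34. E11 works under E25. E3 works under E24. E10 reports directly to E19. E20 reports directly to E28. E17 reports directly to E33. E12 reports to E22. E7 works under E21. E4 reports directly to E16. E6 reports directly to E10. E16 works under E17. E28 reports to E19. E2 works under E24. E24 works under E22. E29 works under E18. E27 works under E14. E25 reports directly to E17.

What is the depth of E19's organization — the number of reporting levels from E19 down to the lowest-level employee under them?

The longest chain under E19 runs E19 → E10 → E6 → E1 → E14 → E27, which is 5 levels below E19.

5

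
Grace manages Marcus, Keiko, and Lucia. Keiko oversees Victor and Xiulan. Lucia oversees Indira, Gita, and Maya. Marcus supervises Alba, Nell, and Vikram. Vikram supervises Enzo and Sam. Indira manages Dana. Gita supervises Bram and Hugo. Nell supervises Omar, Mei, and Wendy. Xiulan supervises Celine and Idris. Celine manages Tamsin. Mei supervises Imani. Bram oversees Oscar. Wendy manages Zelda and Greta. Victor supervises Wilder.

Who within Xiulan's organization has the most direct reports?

Direct-report counts within Xiulan's organization: Xiulan has 2; Celine has 1. The largest is 2, held by Xiulan.

Xiulan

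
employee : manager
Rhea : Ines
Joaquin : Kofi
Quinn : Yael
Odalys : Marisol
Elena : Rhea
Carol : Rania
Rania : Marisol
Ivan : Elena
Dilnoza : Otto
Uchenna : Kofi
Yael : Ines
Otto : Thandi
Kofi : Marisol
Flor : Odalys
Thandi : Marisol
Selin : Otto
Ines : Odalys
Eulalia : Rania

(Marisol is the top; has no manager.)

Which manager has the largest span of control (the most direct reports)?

Marisol

Direct-report counts: Marisol has 4; Kofi has 2; Rania has 2; Odalys has 2; Ines has 2; Rhea has 1; Elena has 1; Yael has 1; Thandi has 1; Otto has 2. The largest is 4, held by Marisol.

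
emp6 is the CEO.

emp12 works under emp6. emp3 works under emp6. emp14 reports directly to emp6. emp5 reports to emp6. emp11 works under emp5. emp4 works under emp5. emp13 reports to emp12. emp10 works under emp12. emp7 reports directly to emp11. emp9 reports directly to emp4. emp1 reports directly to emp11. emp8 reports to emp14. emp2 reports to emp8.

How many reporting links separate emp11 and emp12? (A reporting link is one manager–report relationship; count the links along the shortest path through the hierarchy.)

3

emp11 is 2 levels below emp6, and emp12 is 1 level below emp6 (their lowest common manager). The shortest path runs up from emp11 to emp6 and back down to emp12: 2 + 1 = 3 links.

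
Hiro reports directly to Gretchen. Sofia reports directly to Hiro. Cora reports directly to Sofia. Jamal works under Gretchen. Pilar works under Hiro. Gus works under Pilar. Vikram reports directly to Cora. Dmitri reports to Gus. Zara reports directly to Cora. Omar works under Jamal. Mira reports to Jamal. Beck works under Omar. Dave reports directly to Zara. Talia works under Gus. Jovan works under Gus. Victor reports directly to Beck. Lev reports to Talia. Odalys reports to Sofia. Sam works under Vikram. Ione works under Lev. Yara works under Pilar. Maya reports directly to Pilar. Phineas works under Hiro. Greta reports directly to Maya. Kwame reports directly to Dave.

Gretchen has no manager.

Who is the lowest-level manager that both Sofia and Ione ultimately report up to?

Hiro

Sofia's chain of managers is Hiro, Gretchen. Ione's chain of managers is Lev, Talia, Gus, Pilar, Hiro, Gretchen. The first manager that appears in both chains is Hiro.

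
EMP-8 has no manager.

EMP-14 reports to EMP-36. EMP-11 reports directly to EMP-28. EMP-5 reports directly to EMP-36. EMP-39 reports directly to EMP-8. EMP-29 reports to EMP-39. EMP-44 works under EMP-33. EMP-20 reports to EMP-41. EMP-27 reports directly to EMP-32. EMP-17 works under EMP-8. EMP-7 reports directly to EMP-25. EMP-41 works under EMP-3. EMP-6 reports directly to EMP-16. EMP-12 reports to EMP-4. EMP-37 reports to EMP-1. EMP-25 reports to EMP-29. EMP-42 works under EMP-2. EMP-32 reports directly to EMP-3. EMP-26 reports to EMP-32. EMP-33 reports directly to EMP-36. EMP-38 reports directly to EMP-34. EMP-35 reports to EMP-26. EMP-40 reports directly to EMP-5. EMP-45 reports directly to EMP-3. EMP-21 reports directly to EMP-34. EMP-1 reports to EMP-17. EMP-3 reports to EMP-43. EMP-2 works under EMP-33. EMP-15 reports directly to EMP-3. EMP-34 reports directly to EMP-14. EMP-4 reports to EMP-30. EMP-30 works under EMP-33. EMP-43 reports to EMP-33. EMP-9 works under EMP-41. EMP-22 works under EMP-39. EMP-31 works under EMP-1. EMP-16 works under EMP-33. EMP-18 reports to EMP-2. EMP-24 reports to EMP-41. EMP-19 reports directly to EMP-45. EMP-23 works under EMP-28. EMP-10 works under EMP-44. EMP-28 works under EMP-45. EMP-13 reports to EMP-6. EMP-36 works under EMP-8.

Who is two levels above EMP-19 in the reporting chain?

EMP-3

EMP-19 reports to EMP-45, and EMP-45 reports to EMP-3. So EMP-19's skip-level manager is EMP-3.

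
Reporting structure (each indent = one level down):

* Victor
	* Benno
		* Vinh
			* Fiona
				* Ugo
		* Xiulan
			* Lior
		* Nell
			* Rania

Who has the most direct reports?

Direct-report counts: Victor has 1; Benno has 3; Nell has 1; Xiulan has 1; Vinh has 1; Fiona has 1. The largest is 3, held by Benno.

Benno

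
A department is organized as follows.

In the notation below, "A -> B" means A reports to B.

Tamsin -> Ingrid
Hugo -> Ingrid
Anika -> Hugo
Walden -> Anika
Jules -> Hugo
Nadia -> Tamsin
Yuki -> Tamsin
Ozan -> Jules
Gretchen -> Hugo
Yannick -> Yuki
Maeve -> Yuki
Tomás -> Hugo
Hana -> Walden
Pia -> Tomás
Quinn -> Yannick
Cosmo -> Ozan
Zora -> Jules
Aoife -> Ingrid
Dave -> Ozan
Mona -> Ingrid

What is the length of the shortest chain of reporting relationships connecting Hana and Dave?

Hana is 3 levels below Hugo, and Dave is 3 levels below Hugo (their lowest common manager). The shortest path runs up from Hana to Hugo and back down to Dave: 3 + 3 = 6 links.

6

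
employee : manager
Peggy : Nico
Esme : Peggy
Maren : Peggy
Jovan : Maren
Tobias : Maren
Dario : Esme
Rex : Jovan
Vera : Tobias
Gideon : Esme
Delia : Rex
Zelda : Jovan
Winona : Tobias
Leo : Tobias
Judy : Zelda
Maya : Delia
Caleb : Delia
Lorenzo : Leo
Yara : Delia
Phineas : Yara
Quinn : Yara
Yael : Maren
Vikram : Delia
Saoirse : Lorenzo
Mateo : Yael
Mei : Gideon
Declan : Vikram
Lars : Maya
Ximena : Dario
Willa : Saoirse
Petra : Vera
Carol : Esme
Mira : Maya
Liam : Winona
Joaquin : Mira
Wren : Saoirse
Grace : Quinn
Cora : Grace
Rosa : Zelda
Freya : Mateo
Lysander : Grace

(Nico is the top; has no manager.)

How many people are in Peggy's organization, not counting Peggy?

Peggy directly manages Esme, Maren. Under Esme: Carol, Gideon, Mei, Dario, Ximena (5). Under Maren: Yael, Mateo, Freya, Tobias, Leo, Lorenzo, Saoirse, Wren, Willa, Winona, Liam, Vera, Petra, Jovan, Zelda, Rosa, Judy, Rex, Delia, Vikram, Declan, Yara, Quinn, Grace, Lysander, Cora, Phineas, Caleb, Maya, Mira, Joaquin, Lars (32). So Peggy's organization is 2 direct reports plus everyone under them: 6 + 33 = 39.

39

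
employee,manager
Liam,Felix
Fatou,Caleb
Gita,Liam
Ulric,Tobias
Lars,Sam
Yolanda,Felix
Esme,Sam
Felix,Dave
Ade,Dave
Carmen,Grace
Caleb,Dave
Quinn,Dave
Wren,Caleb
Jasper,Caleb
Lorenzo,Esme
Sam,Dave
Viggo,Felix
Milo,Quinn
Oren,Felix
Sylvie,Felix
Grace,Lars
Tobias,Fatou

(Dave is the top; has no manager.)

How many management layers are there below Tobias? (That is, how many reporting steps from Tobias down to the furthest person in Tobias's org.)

The longest chain under Tobias runs Tobias → Ulric, which is 1 level below Tobias.

1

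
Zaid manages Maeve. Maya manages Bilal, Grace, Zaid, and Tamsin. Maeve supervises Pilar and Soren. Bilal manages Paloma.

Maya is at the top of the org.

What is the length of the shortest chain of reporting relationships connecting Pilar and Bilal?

4

Pilar is 3 levels below Maya, and Bilal is 1 level below Maya (their lowest common manager). The shortest path runs up from Pilar to Maya and back down to Bilal: 3 + 1 = 4 links.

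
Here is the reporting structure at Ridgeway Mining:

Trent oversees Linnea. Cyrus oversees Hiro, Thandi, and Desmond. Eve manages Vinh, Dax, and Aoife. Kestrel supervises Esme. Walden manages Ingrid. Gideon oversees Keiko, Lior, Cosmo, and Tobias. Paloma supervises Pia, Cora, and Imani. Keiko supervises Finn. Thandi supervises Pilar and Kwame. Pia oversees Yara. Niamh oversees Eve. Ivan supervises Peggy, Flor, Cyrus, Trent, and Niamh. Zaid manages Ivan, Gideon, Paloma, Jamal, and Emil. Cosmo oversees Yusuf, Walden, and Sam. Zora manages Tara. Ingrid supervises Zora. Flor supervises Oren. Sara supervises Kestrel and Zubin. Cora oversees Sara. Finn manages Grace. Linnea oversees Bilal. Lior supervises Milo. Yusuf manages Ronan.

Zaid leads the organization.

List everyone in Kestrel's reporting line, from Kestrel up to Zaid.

Kestrel -> Sara -> Cora -> Paloma -> Zaid

Kestrel reports to Sara. Sara reports to Cora. Cora reports to Paloma. Paloma reports to Zaid. Zaid is at the top.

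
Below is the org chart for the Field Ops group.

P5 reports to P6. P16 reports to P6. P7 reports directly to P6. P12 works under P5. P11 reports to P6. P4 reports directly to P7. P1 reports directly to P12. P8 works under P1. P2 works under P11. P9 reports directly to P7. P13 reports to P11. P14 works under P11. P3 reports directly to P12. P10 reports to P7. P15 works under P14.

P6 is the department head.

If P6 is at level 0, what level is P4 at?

Chain from P4 up to P6: P4 → P7 → P6. That is 2 steps up, so P4 is 2 levels below P6.

2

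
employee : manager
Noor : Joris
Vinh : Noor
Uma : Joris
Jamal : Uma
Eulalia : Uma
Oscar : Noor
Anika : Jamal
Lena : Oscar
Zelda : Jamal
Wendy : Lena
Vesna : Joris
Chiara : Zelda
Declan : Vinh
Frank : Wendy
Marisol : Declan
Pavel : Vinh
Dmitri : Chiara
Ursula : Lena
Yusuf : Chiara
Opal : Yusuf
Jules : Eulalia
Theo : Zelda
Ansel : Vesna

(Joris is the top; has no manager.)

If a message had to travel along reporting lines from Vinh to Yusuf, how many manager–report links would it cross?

7

Vinh is 2 levels below Joris, and Yusuf is 5 levels below Joris (their lowest common manager). The shortest path runs up from Vinh to Joris and back down to Yusuf: 2 + 5 = 7 links.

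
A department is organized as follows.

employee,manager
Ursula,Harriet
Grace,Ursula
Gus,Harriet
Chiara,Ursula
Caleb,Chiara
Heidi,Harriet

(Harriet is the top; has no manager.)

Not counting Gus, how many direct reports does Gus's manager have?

Gus reports to Harriet. Harriet's other direct reports are Ursula, Heidi — 2 peers.

2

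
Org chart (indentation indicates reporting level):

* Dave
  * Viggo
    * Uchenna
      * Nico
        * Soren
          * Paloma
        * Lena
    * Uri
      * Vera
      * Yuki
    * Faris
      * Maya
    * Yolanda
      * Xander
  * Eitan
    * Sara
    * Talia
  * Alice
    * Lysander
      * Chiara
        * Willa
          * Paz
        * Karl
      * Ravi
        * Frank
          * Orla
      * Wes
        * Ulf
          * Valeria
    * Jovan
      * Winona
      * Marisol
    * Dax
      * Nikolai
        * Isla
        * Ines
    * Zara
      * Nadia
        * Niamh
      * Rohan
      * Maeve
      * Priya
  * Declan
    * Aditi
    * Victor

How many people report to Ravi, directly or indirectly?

2

Ravi directly manages Frank. Under Frank: Orla (1). That's 2 in total.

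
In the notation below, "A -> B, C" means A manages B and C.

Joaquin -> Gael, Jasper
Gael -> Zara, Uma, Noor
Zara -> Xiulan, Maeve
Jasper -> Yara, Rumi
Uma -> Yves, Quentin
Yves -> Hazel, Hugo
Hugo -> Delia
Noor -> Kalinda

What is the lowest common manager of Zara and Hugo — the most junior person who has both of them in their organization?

Gael

Zara's chain of managers is Gael, Joaquin. Hugo's chain of managers is Yves, Uma, Gael, Joaquin. The first manager that appears in both chains is Gael.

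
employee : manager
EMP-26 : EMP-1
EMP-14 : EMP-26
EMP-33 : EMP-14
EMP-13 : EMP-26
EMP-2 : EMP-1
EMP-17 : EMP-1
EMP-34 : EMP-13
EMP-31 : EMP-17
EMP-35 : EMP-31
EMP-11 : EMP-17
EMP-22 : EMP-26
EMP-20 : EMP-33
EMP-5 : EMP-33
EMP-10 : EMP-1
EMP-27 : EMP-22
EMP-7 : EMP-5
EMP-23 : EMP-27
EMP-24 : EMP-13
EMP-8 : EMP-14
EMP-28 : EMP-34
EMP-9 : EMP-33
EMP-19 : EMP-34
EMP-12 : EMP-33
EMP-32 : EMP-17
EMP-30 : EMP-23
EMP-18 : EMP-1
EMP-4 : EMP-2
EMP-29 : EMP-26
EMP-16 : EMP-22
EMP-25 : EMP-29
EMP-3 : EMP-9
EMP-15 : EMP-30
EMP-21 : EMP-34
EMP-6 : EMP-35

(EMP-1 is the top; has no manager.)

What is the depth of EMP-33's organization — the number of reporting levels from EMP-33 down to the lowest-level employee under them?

The longest chain under EMP-33 runs EMP-33 → EMP-9 → EMP-3, which is 2 levels below EMP-33.

2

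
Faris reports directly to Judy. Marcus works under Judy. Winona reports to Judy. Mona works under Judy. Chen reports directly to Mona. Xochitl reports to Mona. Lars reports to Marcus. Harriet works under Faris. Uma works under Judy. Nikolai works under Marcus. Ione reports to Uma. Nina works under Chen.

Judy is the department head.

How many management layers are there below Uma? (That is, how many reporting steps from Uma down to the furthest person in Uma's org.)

The longest chain under Uma runs Uma → Ione, which is 1 level below Uma.

1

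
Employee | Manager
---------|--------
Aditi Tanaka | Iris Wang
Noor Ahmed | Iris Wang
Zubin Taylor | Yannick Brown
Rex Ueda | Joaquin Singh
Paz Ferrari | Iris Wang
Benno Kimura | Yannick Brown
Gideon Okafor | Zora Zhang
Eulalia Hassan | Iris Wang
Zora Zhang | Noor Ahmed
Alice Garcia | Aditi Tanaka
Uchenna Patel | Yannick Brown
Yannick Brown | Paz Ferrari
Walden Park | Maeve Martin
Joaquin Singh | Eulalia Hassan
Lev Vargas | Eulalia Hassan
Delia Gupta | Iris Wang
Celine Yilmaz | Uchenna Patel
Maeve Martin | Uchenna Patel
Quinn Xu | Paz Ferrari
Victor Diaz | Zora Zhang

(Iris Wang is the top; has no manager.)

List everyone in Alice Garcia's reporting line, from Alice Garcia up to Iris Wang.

Alice Garcia reports to Aditi Tanaka. Aditi Tanaka reports to Iris Wang. Iris Wang is at the top.

Alice Garcia -> Aditi Tanaka -> Iris Wang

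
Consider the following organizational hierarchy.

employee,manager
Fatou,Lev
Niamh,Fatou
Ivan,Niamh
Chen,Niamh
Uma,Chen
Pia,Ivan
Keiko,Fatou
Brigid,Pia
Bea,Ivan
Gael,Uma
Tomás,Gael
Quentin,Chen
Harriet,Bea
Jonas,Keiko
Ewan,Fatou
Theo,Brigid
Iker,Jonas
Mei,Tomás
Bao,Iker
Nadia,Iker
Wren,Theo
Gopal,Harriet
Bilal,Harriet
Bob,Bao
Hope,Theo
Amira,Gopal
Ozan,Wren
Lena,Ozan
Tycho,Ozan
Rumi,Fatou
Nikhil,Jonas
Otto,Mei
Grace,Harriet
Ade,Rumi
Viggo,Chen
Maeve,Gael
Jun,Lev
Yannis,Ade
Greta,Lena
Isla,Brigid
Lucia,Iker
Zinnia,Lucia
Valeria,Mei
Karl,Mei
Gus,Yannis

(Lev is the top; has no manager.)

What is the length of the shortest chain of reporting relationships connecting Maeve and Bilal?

Maeve is 4 levels below Niamh, and Bilal is 4 levels below Niamh (their lowest common manager). The shortest path runs up from Maeve to Niamh and back down to Bilal: 4 + 4 = 8 links.

8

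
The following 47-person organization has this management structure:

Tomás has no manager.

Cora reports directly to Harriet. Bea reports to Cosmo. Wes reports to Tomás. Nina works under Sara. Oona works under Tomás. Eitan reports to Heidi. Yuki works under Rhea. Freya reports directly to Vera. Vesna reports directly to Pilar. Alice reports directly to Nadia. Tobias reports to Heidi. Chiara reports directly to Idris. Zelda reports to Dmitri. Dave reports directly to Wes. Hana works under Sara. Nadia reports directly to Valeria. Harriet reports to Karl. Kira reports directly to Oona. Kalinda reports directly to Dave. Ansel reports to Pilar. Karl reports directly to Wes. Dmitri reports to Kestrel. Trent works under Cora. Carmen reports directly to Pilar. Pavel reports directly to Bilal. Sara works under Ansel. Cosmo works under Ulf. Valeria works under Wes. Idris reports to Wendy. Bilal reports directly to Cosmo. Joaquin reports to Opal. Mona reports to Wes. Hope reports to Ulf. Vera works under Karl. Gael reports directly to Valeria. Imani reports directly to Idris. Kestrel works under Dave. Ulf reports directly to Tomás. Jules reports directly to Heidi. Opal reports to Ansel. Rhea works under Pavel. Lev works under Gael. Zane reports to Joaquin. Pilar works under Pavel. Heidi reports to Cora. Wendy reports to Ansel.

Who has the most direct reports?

Wes

Direct-report counts: Tomás has 3; Oona has 1; Wes has 4; Valeria has 2; Gael has 1; Nadia has 1; Dave has 2; Kestrel has 1; Dmitri has 1; Karl has 2; Vera has 1; Harriet has 1; Cora has 2; Heidi has 3; Ulf has 2; Cosmo has 2; Bilal has 1; Pavel has 2; Rhea has 1; Pilar has 3; Ansel has 3; Sara has 2; Opal has 1; Joaquin has 1; Wendy has 1; Idris has 2. The largest is 4, held by Wes.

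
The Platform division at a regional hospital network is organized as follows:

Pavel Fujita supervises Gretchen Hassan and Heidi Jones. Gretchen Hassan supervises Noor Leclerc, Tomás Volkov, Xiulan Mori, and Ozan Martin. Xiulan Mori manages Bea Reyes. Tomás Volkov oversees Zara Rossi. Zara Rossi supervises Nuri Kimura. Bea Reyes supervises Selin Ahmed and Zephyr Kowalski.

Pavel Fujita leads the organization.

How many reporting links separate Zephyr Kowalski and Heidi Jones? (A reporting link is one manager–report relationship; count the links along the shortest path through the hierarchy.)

Zephyr Kowalski is 4 levels below Pavel Fujita, and Heidi Jones is 1 level below Pavel Fujita (their lowest common manager). The shortest path runs up from Zephyr Kowalski to Pavel Fujita and back down to Heidi Jones: 4 + 1 = 5 links.

5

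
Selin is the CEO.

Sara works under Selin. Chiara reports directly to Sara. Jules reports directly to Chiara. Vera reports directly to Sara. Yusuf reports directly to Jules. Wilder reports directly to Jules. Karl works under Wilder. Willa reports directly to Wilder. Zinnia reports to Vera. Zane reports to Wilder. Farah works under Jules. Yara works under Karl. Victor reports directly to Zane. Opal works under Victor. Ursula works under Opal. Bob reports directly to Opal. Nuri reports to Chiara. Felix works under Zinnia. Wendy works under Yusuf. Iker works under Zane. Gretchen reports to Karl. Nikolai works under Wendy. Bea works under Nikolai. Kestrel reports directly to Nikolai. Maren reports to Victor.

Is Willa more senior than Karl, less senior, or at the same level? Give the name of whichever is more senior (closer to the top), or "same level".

Both Willa and Karl are 5 levels below Selin.

same level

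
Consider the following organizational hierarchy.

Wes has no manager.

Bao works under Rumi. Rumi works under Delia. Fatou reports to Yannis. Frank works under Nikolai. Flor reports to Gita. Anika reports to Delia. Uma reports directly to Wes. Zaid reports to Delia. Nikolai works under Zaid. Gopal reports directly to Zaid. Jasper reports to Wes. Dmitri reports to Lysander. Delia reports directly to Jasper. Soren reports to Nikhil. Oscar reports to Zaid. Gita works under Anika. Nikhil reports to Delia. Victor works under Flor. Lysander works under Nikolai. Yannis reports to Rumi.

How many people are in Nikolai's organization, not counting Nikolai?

3

Nikolai directly manages Lysander, Frank. Under Lysander: Dmitri (1). Frank has no reports. So Nikolai's organization is 2 direct reports plus everyone under them: 2 + 1 = 3.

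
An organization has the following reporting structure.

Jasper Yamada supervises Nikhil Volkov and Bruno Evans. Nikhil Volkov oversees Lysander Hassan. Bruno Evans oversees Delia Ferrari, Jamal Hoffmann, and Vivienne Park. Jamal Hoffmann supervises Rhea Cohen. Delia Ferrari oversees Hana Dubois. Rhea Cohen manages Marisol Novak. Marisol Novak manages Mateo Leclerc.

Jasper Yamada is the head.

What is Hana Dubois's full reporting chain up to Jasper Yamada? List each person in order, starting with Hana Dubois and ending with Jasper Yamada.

Hana Dubois reports to Delia Ferrari. Delia Ferrari reports to Bruno Evans. Bruno Evans reports to Jasper Yamada. Jasper Yamada is at the top.

Hana Dubois -> Delia Ferrari -> Bruno Evans -> Jasper Yamada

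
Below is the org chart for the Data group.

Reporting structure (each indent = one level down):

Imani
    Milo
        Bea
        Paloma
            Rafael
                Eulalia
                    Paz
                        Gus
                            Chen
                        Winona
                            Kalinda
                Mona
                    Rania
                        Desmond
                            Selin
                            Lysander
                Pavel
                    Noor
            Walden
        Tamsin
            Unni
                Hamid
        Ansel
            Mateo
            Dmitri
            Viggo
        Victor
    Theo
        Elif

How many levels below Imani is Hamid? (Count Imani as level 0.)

4

Chain from Hamid up to Imani: Hamid → Unni → Tamsin → Milo → Imani. That is 4 steps up, so Hamid is 4 levels below Imani.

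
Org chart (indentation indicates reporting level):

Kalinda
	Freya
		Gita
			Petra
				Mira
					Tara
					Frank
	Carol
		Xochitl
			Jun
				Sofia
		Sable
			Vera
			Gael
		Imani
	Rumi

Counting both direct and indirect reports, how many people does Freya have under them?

5

Freya directly manages Gita. Under Gita: Petra, Mira, Frank, Tara (4). That's 5 in total.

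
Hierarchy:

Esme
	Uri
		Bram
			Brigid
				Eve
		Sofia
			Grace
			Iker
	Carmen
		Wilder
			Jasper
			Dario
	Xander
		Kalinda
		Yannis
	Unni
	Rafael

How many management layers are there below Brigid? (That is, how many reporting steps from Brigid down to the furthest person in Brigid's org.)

The longest chain under Brigid runs Brigid → Eve, which is 1 level below Brigid.

1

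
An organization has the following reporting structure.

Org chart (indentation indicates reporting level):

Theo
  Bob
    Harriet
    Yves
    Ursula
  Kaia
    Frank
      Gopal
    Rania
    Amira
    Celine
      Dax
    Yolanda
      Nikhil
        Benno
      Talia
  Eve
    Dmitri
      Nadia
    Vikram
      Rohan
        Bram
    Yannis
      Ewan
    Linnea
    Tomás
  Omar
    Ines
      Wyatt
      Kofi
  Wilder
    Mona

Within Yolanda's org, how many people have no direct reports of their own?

The people in Yolanda's organization with no one reporting to them are Talia, Benno. That is 2.

2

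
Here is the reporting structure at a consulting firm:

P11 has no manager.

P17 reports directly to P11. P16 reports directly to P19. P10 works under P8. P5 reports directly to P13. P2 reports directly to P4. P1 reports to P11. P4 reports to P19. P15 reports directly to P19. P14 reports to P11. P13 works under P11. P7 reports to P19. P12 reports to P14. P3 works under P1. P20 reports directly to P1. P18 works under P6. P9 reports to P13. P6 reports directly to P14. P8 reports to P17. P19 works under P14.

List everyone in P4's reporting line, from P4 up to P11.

P4 reports to P19. P19 reports to P14. P14 reports to P11. P11 is at the top.

P4 -> P19 -> P14 -> P11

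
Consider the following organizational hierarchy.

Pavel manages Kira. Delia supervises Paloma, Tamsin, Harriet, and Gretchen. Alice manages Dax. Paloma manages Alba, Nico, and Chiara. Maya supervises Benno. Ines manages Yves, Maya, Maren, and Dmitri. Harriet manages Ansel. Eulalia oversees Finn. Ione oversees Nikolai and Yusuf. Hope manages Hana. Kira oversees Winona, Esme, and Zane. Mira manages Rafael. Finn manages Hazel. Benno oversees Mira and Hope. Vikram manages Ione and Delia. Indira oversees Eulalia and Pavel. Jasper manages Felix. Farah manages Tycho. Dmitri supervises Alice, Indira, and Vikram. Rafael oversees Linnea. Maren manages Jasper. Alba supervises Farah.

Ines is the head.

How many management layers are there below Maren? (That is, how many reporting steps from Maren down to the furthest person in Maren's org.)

The longest chain under Maren runs Maren → Jasper → Felix, which is 2 levels below Maren.

2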